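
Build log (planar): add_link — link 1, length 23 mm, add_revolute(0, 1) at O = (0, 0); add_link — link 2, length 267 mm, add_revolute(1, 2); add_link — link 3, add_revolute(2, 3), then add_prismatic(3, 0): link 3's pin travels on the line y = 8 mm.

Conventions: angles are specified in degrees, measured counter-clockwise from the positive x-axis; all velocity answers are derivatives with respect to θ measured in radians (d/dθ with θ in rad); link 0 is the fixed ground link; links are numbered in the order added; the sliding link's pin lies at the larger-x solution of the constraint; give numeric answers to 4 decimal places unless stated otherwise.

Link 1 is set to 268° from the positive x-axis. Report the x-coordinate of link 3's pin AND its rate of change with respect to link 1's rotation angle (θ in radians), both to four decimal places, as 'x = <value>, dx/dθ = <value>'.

geometry: r = 23 mm, L = 267 mm, e = 8 mm
crank pin P = (r cos θ, r sin θ) = (-0.802688, -22.985989)
h = r sin θ − e = -22.985989 − 8 = -30.985989
x = r cos θ + √(L² − h²) = -0.802688 + 265.195906 = 264.393217
dx/dθ = −r sin θ − h·r cos θ/√(L² − h²) (θ in radians; h = -30.985989) = 22.892201

x = 264.3932, dx/dθ = 22.8922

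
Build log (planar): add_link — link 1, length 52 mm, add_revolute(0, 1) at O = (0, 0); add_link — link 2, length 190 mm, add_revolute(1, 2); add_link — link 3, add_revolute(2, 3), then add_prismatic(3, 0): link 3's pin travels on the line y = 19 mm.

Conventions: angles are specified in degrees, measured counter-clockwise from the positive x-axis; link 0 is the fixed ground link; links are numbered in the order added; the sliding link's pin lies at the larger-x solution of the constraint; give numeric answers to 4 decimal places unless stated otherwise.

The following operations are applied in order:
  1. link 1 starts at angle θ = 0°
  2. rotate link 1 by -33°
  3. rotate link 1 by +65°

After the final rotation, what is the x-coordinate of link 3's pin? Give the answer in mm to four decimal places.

geometry: r = 52 mm, L = 190 mm, e = 19 mm; θ starts at 0°
rotate link 1 by -33°: θ ← 0° -33° = -33°
rotate link 1 by +65°: θ ← -33° +65° = 32°
crank pin P = (r cos θ, r sin θ) = (44.098501, 27.555802)
h = r sin θ − e = 27.555802 − 19 = 8.555802
x = r cos θ + √(L² − h²) = 44.098501 + 189.807266 = 233.905767

233.9058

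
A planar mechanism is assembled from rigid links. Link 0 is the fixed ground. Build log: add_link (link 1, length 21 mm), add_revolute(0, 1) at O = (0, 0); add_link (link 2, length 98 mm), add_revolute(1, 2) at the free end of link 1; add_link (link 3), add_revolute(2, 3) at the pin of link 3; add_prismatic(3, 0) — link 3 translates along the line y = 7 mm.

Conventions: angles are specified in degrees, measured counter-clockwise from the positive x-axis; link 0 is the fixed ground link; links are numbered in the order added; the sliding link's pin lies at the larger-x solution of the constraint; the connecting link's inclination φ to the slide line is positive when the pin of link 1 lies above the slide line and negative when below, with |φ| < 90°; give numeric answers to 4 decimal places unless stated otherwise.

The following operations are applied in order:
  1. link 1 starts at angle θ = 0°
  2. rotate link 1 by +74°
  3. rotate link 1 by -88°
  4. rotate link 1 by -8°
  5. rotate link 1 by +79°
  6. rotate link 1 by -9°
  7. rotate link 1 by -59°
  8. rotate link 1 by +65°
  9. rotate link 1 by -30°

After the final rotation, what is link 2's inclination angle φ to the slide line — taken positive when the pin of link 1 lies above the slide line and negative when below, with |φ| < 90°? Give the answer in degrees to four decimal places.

geometry: r = 21 mm, L = 98 mm, e = 7 mm; θ starts at 0°
rotate link 1 by +74°: θ ← 0° +74° = 74°
rotate link 1 by -88°: θ ← 74° -88° = -14°
rotate link 1 by -8°: θ ← -14° -8° = -22°
rotate link 1 by +79°: θ ← -22° +79° = 57°
rotate link 1 by -9°: θ ← 57° -9° = 48°
rotate link 1 by -59°: θ ← 48° -59° = -11°
rotate link 1 by +65°: θ ← -11° +65° = 54°
rotate link 1 by -30°: θ ← 54° -30° = 24°
h = r sin θ − e = 8.541470 − 7 = 1.541470
sin φ = h / L = 1.541470 / 98 = 0.01572928
φ = arcsin(0.01572928) = 0.901259°

0.9013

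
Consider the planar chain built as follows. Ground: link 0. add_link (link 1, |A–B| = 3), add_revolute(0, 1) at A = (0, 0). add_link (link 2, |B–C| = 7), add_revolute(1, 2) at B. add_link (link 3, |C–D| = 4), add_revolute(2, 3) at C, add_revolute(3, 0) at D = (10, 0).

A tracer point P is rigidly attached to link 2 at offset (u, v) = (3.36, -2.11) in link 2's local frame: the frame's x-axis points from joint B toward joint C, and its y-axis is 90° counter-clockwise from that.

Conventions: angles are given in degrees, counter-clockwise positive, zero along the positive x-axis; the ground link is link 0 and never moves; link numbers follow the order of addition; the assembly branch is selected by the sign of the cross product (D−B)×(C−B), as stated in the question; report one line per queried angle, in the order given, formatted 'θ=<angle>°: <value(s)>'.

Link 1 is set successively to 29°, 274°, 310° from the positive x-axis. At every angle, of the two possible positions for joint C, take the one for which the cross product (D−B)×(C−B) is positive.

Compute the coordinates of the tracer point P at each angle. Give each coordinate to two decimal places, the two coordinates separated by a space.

A=(0,0), D=(10.00,0)
θ=29°: B = A + 3.00·(cos29°, sin29°) = (2.6239, 1.4544)
θ=29°: |BD| = 7.5182
θ=29°: circle(B,7.00) ∩ circle(D,4.00): a=5.9538, h=3.6814
θ=29°:   candidates: C₊=(9.1773,3.9145) cross=27.677; C₋=(7.7530,-3.3092) cross=-27.677
θ=29°:   branch + wants cross > 0 → take C=(9.1773,3.9145) (cross=27.677)
θ=29°: ex = (C−B)/|BC| = (0.9362,0.3514); ey = (-0.3514,0.9362)
θ=29°: P = B + 3.36·ex + -2.11·ey = (6.5111,0.6599)
θ=274°: B = A + 3.00·(cos274°, sin274°) = (0.2093, -2.9927)
θ=274°: |BD| = 10.2379
θ=274°: circle(B,7.00) ∩ circle(D,4.00): a=6.7306, h=1.9233
θ=274°:   candidates: C₊=(6.0837,0.8140) cross=19.690; C₋=(7.2081,-2.8645) cross=-19.690
θ=274°:   branch + wants cross > 0 → take C=(6.0837,0.8140) (cross=19.690)
θ=274°: ex = (C−B)/|BC| = (0.8392,0.5438); ey = (-0.5438,0.8392)
θ=274°: P = B + 3.36·ex + -2.11·ey = (4.1764,-2.9362)
θ=310°: B = A + 3.00·(cos310°, sin310°) = (1.9284, -2.2981)
θ=310°: |BD| = 8.3924
θ=310°: circle(B,7.00) ∩ circle(D,4.00): a=6.1623, h=3.3206
θ=310°:   candidates: C₊=(6.9458,2.5830) cross=27.868; C₋=(8.7644,-3.8044) cross=-27.868
θ=310°:   branch + wants cross > 0 → take C=(6.9458,2.5830) (cross=27.868)
θ=310°: ex = (C−B)/|BC| = (0.7168,0.6973); ey = (-0.6973,0.7168)
θ=310°: P = B + 3.36·ex + -2.11·ey = (5.8080,-1.4676)

θ=29°: 6.51 0.66
θ=274°: 4.18 -2.94
θ=310°: 5.81 -1.47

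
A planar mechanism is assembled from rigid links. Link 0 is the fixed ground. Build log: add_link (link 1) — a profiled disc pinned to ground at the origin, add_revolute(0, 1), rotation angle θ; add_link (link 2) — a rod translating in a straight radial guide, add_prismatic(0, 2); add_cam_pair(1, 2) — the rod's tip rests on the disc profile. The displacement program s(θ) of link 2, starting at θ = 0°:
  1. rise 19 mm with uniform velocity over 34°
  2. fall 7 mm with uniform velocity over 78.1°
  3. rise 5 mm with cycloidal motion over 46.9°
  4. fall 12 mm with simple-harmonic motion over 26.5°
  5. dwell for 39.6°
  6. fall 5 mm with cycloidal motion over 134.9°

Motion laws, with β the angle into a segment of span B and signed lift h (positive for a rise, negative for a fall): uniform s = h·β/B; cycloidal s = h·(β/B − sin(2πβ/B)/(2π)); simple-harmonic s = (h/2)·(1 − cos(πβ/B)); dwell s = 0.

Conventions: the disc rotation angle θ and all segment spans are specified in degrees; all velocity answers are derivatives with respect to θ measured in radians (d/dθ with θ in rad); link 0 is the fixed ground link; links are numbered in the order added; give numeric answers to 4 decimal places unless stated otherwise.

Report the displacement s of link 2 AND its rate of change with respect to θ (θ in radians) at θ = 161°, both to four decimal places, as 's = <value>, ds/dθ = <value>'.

seg 1 [0°–34°] uniform, h=19: full span → s += 19 → s = 19.0000
seg 2 [34°–112.1°] uniform, h=-7: full span → s += -7 → s = 12.0000
seg 3 [112.1°–159°] cycloidal, h=5: full span → s += 5 → s = 17.0000
seg 4 [159°–185.5°] simple-harmonic, h=-12: θ=161° here. β=2, B=26.5. -12/2·(1 − cos(π·0.0755)) = -0.1679 → s = 16.8321
velocity in seg [159°–185.5°] (simple-harmonic), θ in radians: β = 2° = 0.0349 rad, B = 26.5° = 0.4625 rad; ds/dθ = (πh/(2B)) sin(πβ/B) = (π·(-12)/(2·0.4625)) sin(π·0.0755) = -9.572714 mm/rad

s = 16.8321, ds/dθ = -9.5727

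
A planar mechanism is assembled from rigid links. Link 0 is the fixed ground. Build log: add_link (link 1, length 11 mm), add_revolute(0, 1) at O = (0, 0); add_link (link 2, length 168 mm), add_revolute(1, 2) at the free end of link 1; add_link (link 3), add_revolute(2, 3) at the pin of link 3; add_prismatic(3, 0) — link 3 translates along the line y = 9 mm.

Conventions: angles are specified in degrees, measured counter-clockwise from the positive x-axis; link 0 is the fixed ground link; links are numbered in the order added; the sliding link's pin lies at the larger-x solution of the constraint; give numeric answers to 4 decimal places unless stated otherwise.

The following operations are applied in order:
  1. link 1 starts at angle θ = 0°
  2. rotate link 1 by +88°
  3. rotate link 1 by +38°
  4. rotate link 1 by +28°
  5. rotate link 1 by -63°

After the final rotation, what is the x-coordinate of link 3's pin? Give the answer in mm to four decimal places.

geometry: r = 11 mm, L = 168 mm, e = 9 mm; θ starts at 0°
rotate link 1 by +88°: θ ← 0° +88° = 88°
rotate link 1 by +38°: θ ← 88° +38° = 126°
rotate link 1 by +28°: θ ← 126° +28° = 154°
rotate link 1 by -63°: θ ← 154° -63° = 91°
crank pin P = (r cos θ, r sin θ) = (-0.191976, 10.998325)
h = r sin θ − e = 10.998325 − 9 = 1.998325
x = r cos θ + √(L² − h²) = -0.191976 + 167.988115 = 167.796138

167.7961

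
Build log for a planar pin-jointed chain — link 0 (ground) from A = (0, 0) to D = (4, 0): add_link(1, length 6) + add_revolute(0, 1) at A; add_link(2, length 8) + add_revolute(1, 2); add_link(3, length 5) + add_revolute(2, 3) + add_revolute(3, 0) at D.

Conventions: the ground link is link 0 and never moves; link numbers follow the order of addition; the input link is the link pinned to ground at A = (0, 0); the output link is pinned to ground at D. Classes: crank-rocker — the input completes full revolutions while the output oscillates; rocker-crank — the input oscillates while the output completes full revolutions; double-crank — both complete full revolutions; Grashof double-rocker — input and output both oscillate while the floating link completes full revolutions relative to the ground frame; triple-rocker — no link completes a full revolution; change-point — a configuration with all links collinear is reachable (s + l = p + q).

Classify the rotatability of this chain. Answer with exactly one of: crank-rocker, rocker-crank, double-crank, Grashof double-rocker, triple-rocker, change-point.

lengths: ground=4, input=6, coupler=8, output=5
sorted: s=4 (shortest), l=8 (longest), p+q=11
s + l = 12 vs p + q = 11
s + l > p + q → non-Grashof → no link fully rotates → triple-rocker

triple-rocker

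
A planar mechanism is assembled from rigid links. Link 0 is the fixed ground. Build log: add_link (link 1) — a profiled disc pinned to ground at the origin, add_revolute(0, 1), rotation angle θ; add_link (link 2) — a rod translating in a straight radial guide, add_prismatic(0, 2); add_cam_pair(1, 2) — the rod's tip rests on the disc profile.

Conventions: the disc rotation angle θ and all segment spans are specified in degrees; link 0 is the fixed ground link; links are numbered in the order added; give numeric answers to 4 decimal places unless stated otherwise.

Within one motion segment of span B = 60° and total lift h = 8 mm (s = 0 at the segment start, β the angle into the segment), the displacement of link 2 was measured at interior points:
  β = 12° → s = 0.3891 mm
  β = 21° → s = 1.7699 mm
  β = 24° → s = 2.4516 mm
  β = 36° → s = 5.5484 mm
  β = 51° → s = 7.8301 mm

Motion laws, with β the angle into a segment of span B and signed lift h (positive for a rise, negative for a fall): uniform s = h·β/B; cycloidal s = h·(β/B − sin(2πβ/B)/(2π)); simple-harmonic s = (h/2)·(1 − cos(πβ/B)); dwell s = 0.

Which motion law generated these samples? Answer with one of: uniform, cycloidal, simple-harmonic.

candidates at β/B = r: uniform s = h·r (linear in β); cycloidal s = h·(r − sin(2πr)/(2π)); simple-harmonic s = (h/2)(1 − cos(πr))
β=12°: printed 0.3891 | uniform 1.6000, cycloidal 0.3891, simple-harmonic 0.7639
β=21°: printed 1.7699 | uniform 2.8000, cycloidal 1.7699, simple-harmonic 2.1840
β=24°: printed 2.4516 | uniform 3.2000, cycloidal 2.4516, simple-harmonic 2.7639
β=36°: printed 5.5484 | uniform 4.8000, cycloidal 5.5484, simple-harmonic 5.2361
β=51°: printed 7.8301 | uniform 6.8000, cycloidal 7.8301, simple-harmonic 7.5640
only one law matches every sample → cycloidal

cycloidal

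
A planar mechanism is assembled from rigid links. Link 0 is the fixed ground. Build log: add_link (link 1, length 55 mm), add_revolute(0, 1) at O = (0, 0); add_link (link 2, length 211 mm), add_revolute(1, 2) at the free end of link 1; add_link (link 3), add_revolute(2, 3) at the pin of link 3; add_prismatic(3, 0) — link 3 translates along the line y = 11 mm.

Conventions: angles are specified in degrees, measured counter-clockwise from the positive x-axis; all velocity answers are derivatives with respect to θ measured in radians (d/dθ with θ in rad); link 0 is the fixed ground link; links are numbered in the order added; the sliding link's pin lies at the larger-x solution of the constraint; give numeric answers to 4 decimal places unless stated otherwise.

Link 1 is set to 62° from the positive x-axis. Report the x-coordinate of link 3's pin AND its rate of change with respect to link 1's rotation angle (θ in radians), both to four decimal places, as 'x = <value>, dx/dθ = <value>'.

geometry: r = 55 mm, L = 211 mm, e = 11 mm
crank pin P = (r cos θ, r sin θ) = (25.820936, 48.562118)
h = r sin θ − e = 48.562118 − 11 = 37.562118
x = r cos θ + √(L² − h²) = 25.820936 + 207.629688 = 233.450624
dx/dθ = −r sin θ − h·r cos θ/√(L² − h²) (θ in radians; h = 37.562118) = -53.233362

x = 233.4506, dx/dθ = -53.2334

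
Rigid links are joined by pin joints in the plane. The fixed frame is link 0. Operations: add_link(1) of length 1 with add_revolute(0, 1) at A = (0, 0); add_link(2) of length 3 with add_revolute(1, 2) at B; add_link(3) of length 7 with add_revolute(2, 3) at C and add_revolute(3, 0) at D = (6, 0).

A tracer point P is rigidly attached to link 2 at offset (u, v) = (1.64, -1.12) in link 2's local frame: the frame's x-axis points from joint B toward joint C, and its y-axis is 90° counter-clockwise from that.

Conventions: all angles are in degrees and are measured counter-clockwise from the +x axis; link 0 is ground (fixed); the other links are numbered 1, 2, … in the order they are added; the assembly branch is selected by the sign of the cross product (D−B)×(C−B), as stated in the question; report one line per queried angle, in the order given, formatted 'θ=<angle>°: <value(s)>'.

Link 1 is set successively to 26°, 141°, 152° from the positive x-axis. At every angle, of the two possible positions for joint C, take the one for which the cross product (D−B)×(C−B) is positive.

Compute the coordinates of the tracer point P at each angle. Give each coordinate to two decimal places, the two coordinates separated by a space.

A=(0,0), D=(6.00,0)
θ=26°: B = A + 1.00·(cos26°, sin26°) = (0.8988, 0.4384)
θ=26°: |BD| = 5.1200
θ=26°: circle(B,3.00) ∩ circle(D,7.00): a=-1.3462, h=2.6810
θ=26°:   candidates: C₊=(-0.2130,3.2248) cross=13.727; C₋=(-0.6720,-2.1175) cross=-13.727
θ=26°:   branch + wants cross > 0 → take C=(-0.2130,3.2248) (cross=13.727)
θ=26°: ex = (C−B)/|BC| = (-0.3706,0.9288); ey = (-0.9288,-0.3706)
θ=26°: P = B + 1.64·ex + -1.12·ey = (1.3313,2.3767)
θ=141°: B = A + 1.00·(cos141°, sin141°) = (-0.7771, 0.6293)
θ=141°: |BD| = 6.8063
θ=141°: circle(B,3.00) ∩ circle(D,7.00): a=0.4647, h=2.9638
θ=141°:   candidates: C₊=(-0.0404,3.5374) cross=20.172; C₋=(-0.5885,-2.3647) cross=-20.172
θ=141°:   branch + wants cross > 0 → take C=(-0.0404,3.5374) (cross=20.172)
θ=141°: ex = (C−B)/|BC| = (0.2456,0.9694); ey = (-0.9694,0.2456)
θ=141°: P = B + 1.64·ex + -1.12·ey = (0.7113,1.9440)
θ=152°: B = A + 1.00·(cos152°, sin152°) = (-0.8829, 0.4695)
θ=152°: |BD| = 6.8989
θ=152°: circle(B,3.00) ∩ circle(D,7.00): a=0.5505, h=2.9491
θ=152°:   candidates: C₊=(-0.1331,3.3742) cross=20.345; C₋=(-0.5344,-2.5102) cross=-20.345
θ=152°:   branch + wants cross > 0 → take C=(-0.1331,3.3742) (cross=20.345)
θ=152°: ex = (C−B)/|BC| = (0.2500,0.9683); ey = (-0.9683,0.2500)
θ=152°: P = B + 1.64·ex + -1.12·ey = (0.6114,1.7775)

θ=26°: 1.33 2.38
θ=141°: 0.71 1.94
θ=152°: 0.61 1.78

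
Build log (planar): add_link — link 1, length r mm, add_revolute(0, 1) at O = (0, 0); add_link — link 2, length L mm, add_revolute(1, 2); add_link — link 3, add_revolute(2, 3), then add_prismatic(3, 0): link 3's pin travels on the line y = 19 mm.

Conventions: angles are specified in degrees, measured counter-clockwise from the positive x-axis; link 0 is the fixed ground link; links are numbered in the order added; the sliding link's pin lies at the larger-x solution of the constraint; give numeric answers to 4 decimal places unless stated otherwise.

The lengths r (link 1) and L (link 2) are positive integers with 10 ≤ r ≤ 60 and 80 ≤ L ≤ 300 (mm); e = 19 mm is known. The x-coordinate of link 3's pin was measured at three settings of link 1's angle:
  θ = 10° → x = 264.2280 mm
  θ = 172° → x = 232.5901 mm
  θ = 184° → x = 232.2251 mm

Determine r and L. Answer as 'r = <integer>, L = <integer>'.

constraint per measurement: (x − r cos θ)² + (r sin θ − e)² = L²
subtracting the θ₁ and θ₂ equations cancels the r² and L² terms:
r = (x₁² − x₂²) / (2[(x₁cos θ₁ + e sin θ₁) − (x₂cos θ₂ + e sin θ₂)]) = 16.0000 → r = 16
L² = (x₁ − r cos θ₁)² + (r sin θ₁ − e)² = 62001.0168 → L = 249.0000 → L = 249
check at θ₃=184°: x = 232.2251 (printed 232.2251) ✓

r = 16, L = 249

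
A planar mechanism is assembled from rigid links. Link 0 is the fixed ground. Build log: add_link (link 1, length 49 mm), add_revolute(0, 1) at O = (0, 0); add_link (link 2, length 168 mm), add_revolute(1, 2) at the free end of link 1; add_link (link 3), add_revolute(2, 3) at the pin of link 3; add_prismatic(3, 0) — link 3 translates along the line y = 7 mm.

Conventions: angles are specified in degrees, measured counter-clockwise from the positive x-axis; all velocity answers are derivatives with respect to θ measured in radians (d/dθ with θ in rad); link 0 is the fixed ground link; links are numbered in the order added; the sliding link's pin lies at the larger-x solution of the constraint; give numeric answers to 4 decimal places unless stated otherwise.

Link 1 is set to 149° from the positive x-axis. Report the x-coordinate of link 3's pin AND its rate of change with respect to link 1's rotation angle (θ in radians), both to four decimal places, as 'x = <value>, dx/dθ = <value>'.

geometry: r = 49 mm, L = 168 mm, e = 7 mm
crank pin P = (r cos θ, r sin θ) = (-42.001198, 25.236866)
h = r sin θ − e = 25.236866 − 7 = 18.236866
x = r cos θ + √(L² − h²) = -42.001198 + 167.007236 = 125.006038
dx/dθ = −r sin θ − h·r cos θ/√(L² − h²) (θ in radians; h = 18.236866) = -20.650416

x = 125.0060, dx/dθ = -20.6504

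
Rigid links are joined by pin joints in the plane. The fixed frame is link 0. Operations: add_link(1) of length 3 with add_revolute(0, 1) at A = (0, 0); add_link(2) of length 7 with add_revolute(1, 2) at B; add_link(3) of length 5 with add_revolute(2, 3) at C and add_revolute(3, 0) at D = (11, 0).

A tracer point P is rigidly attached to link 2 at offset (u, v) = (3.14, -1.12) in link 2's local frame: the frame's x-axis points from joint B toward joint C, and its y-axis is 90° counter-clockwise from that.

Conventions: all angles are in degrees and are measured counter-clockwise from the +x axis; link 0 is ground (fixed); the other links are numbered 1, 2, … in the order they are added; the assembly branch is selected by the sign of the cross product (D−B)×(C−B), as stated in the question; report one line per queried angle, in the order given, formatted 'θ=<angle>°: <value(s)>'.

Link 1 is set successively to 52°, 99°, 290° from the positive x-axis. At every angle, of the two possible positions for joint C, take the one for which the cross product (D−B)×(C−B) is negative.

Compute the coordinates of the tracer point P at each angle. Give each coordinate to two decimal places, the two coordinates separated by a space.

A=(0,0), D=(11.00,0)
θ=52°: B = A + 3.00·(cos52°, sin52°) = (1.8470, 2.3640)
θ=52°: |BD| = 9.4534
θ=52°: circle(B,7.00) ∩ circle(D,5.00): a=5.9961, h=3.6121
θ=52°:   candidates: C₊=(8.5558,4.3619) cross=34.146; C₋=(6.7493,-2.6327) cross=-34.146
θ=52°:   branch - wants cross < 0 → take C=(6.7493,-2.6327) (cross=-34.146)
θ=52°: ex = (C−B)/|BC| = (0.7003,-0.7138); ey = (0.7138,0.7003)
θ=52°: P = B + 3.14·ex + -1.12·ey = (3.2465,-0.6617)
θ=99°: B = A + 3.00·(cos99°, sin99°) = (-0.4693, 2.9631)
θ=99°: |BD| = 11.8459
θ=99°: circle(B,7.00) ∩ circle(D,5.00): a=6.9359, h=0.9448
θ=99°:   candidates: C₊=(6.4825,2.1429) cross=11.192; C₋=(6.0098,0.3134) cross=-11.192
θ=99°:   branch - wants cross < 0 → take C=(6.0098,0.3134) (cross=-11.192)
θ=99°: ex = (C−B)/|BC| = (0.9256,-0.3785); ey = (0.3785,0.9256)
θ=99°: P = B + 3.14·ex + -1.12·ey = (2.0131,0.7378)
θ=290°: B = A + 3.00·(cos290°, sin290°) = (1.0261, -2.8191)
θ=290°: |BD| = 10.3647
θ=290°: circle(B,7.00) ∩ circle(D,5.00): a=6.3401, h=2.9670
θ=290°:   candidates: C₊=(6.3202,1.7605) cross=30.752; C₋=(7.9341,-3.9497) cross=-30.752
θ=290°:   branch - wants cross < 0 → take C=(7.9341,-3.9497) (cross=-30.752)
θ=290°: ex = (C−B)/|BC| = (0.9869,-0.1615); ey = (0.1615,0.9869)
θ=290°: P = B + 3.14·ex + -1.12·ey = (3.9439,-4.4316)

θ=52°: 3.25 -0.66
θ=99°: 2.01 0.74
θ=290°: 3.94 -4.43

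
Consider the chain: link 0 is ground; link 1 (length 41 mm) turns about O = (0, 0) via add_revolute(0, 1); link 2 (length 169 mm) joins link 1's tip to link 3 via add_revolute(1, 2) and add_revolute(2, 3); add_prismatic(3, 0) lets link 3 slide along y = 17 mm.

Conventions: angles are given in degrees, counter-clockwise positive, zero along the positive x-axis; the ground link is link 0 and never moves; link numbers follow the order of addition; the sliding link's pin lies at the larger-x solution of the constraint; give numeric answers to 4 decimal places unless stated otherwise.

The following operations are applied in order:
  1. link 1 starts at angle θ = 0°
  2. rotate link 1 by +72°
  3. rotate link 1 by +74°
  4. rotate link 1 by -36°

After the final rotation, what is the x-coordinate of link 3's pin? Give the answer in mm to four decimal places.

geometry: r = 41 mm, L = 169 mm, e = 17 mm; θ starts at 0°
rotate link 1 by +72°: θ ← 0° +72° = 72°
rotate link 1 by +74°: θ ← 72° +74° = 146°
rotate link 1 by -36°: θ ← 146° -36° = 110°
crank pin P = (r cos θ, r sin θ) = (-14.022826, 38.527397)
h = r sin θ − e = 38.527397 − 17 = 21.527397
x = r cos θ + √(L² − h²) = -14.022826 + 167.623301 = 153.600475

153.6005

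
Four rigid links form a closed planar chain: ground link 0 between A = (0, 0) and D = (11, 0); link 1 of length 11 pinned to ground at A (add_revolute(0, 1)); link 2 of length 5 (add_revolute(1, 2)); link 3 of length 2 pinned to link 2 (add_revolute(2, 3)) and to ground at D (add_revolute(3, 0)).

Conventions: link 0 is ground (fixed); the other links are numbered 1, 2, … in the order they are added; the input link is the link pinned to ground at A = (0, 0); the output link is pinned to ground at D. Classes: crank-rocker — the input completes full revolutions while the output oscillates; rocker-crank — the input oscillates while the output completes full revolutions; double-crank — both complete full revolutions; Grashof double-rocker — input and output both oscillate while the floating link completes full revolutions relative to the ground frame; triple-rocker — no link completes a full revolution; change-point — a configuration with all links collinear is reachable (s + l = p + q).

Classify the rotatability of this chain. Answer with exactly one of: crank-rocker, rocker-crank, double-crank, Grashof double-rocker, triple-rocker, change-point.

lengths: ground=11, input=11, coupler=5, output=2
sorted: s=2 (shortest), l=11 (longest), p+q=16
s + l = 13 vs p + q = 16
s + l < p + q (Grashof) with shortest = output link → rocker-crank

rocker-crank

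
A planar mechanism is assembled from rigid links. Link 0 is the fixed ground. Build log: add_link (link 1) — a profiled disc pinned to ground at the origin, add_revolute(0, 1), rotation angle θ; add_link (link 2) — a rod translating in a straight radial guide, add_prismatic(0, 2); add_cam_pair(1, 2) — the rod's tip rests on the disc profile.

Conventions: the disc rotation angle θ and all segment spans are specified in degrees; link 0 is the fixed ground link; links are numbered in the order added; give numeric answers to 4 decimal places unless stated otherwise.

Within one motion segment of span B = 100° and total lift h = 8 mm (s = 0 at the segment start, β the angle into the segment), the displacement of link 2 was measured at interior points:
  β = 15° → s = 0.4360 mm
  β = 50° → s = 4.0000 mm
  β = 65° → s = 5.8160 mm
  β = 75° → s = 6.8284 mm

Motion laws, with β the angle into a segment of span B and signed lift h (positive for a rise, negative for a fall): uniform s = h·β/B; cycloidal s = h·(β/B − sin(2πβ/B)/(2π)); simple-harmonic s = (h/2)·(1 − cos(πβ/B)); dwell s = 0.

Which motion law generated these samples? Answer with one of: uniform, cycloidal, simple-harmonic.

candidates at β/B = r: uniform s = h·r (linear in β); cycloidal s = h·(r − sin(2πr)/(2π)); simple-harmonic s = (h/2)(1 − cos(πr))
β=15°: printed 0.4360 | uniform 1.2000, cycloidal 0.1699, simple-harmonic 0.4360
β=50°: printed 4.0000 | uniform 4.0000, cycloidal 4.0000, simple-harmonic 4.0000
β=65°: printed 5.8160 | uniform 5.2000, cycloidal 6.2301, simple-harmonic 5.8160
β=75°: printed 6.8284 | uniform 6.0000, cycloidal 7.2732, simple-harmonic 6.8284
only one law matches every sample → simple-harmonic

simple-harmonic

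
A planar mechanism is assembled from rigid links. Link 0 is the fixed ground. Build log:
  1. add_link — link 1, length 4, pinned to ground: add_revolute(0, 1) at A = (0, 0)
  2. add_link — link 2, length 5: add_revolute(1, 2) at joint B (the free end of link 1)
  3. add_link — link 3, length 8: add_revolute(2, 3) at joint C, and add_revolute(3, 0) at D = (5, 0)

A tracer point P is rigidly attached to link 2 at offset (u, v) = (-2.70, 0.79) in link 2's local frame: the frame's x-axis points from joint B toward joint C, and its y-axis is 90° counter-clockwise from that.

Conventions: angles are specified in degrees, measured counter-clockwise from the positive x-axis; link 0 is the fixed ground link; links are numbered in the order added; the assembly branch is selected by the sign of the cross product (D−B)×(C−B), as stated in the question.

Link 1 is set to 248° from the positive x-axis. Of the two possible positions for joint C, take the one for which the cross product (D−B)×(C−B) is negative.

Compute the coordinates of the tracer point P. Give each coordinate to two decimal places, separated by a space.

A=(0,0), D=(5.00,0)
B = A + 4.00·(cos248°, sin248°) = (-1.4984, -3.7087)
|BD| = 7.4823
circle(B,5.00) ∩ circle(D,8.00): a=1.1350, h=4.8695
  candidates: C₊=(-2.9264,1.0830) cross=36.435; C₋=(1.9010,-7.3754) cross=-36.435
  branch - wants cross < 0 → take C=(1.9010,-7.3754) (cross=-36.435)
ex = (C−B)/|BC| = (0.6799,-0.7333); ey = (0.7333,0.6799)
P = B + -2.70·ex + 0.79·ey = (-2.7548,-1.1917)

-2.75 -1.19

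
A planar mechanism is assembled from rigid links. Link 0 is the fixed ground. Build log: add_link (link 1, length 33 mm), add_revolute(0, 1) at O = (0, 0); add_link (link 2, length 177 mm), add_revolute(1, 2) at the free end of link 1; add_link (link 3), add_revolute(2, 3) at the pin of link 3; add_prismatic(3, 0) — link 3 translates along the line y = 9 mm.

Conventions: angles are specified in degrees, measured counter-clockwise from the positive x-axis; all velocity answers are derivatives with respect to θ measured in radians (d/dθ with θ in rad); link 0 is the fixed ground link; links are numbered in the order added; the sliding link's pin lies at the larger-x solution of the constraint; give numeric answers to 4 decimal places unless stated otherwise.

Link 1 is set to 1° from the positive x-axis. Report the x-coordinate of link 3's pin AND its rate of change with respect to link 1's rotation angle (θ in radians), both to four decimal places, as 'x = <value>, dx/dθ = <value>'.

geometry: r = 33 mm, L = 177 mm, e = 9 mm
crank pin P = (r cos θ, r sin θ) = (32.994974, 0.575929)
h = r sin θ − e = 0.575929 − 9 = -8.424071
x = r cos θ + √(L² − h²) = 32.994974 + 176.799420 = 209.794394
dx/dθ = −r sin θ − h·r cos θ/√(L² − h²) (θ in radians; h = -8.424071) = 0.996202

x = 209.7944, dx/dθ = 0.9962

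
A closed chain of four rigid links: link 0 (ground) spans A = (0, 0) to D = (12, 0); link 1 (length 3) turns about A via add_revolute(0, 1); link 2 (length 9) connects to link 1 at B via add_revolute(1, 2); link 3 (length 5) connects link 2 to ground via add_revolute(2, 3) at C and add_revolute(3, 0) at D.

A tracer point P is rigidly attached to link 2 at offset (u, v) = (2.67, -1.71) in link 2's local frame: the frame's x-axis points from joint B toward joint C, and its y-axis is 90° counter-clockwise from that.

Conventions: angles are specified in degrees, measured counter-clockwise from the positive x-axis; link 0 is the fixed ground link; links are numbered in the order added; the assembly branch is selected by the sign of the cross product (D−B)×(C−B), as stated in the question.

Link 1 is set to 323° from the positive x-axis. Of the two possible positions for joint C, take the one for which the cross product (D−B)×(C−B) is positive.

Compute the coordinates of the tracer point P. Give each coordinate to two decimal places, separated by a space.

A=(0,0), D=(12.00,0)
B = A + 3.00·(cos323°, sin323°) = (2.3959, -1.8054)
|BD| = 9.7723
circle(B,9.00) ∩ circle(D,5.00): a=7.7514, h=4.5734
  candidates: C₊=(9.1689,4.1213) cross=44.693; C₋=(10.8588,-4.8680) cross=-44.693
  branch + wants cross > 0 → take C=(9.1689,4.1213) (cross=44.693)
ex = (C−B)/|BC| = (0.7526,0.6585); ey = (-0.6585,0.7526)
P = B + 2.67·ex + -1.71·ey = (5.5313,-1.3341)

5.53 -1.33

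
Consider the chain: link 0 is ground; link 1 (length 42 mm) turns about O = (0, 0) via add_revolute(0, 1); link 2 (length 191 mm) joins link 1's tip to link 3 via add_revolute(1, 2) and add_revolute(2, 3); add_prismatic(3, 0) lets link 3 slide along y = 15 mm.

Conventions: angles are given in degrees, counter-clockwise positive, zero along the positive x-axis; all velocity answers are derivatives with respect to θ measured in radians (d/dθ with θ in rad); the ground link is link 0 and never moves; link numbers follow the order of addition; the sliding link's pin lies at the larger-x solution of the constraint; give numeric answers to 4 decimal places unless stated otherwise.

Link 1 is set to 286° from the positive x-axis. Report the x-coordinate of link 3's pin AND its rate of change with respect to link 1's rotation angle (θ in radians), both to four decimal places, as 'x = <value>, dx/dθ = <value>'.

geometry: r = 42 mm, L = 191 mm, e = 15 mm
crank pin P = (r cos θ, r sin θ) = (11.576769, -40.372991)
h = r sin θ − e = -40.372991 − 15 = -55.372991
x = r cos θ + √(L² − h²) = 11.576769 + 182.797242 = 194.374011
dx/dθ = −r sin θ − h·r cos θ/√(L² − h²) (θ in radians; h = -55.372991) = 43.879829

x = 194.3740, dx/dθ = 43.8798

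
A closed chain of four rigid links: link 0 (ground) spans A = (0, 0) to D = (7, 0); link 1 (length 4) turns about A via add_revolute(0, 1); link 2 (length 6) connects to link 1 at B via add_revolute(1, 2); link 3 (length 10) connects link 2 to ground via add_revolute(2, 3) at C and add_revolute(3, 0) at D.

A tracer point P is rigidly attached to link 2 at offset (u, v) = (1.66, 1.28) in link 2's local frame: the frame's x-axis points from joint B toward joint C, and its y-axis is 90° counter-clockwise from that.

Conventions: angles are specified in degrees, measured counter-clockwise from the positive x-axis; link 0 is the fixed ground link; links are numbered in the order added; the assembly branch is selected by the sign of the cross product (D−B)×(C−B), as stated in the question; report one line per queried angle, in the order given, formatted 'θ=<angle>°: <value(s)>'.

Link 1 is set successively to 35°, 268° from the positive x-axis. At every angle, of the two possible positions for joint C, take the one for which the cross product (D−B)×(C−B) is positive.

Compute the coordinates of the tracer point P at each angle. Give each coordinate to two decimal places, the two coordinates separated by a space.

A=(0,0), D=(7.00,0)
θ=35°: B = A + 4.00·(cos35°, sin35°) = (3.2766, 2.2943)
θ=35°: |BD| = 4.3735
θ=35°: circle(B,6.00) ∩ circle(D,10.00): a=-5.1300, h=3.1117
θ=35°:   candidates: C₊=(0.5415,7.6346) cross=13.609; C₋=(-2.7232,2.3363) cross=-13.609
θ=35°:   branch + wants cross > 0 → take C=(0.5415,7.6346) (cross=13.609)
θ=35°: ex = (C−B)/|BC| = (-0.4559,0.8901); ey = (-0.8901,-0.4559)
θ=35°: P = B + 1.66·ex + 1.28·ey = (1.3806,3.1883)
θ=268°: B = A + 4.00·(cos268°, sin268°) = (-0.1396, -3.9976)
θ=268°: |BD| = 8.1826
θ=268°: circle(B,6.00) ∩ circle(D,10.00): a=0.1805, h=5.9973
θ=268°:   candidates: C₊=(-2.9120,1.3235) cross=49.073; C₋=(2.9479,-9.1422) cross=-49.073
θ=268°:   branch + wants cross > 0 → take C=(-2.9120,1.3235) (cross=49.073)
θ=268°: ex = (C−B)/|BC| = (-0.4621,0.8868); ey = (-0.8868,-0.4621)
θ=268°: P = B + 1.66·ex + 1.28·ey = (-2.0418,-3.1169)

θ=35°: 1.38 3.19
θ=268°: -2.04 -3.12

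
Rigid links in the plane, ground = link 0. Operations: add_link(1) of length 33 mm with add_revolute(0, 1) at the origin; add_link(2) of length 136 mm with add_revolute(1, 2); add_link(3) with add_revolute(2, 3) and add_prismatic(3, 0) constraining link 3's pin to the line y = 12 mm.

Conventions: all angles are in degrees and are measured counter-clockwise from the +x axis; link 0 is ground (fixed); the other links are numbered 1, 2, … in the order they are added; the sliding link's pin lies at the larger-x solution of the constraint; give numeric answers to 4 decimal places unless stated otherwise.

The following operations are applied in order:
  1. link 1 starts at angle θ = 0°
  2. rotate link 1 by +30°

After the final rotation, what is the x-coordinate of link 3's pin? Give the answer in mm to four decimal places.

geometry: r = 33 mm, L = 136 mm, e = 12 mm; θ starts at 0°
rotate link 1 by +30°: θ ← 0° +30° = 30°
crank pin P = (r cos θ, r sin θ) = (28.578838, 16.500000)
h = r sin θ − e = 16.500000 − 12 = 4.500000
x = r cos θ + √(L² − h²) = 28.578838 + 135.925531 = 164.504369

164.5044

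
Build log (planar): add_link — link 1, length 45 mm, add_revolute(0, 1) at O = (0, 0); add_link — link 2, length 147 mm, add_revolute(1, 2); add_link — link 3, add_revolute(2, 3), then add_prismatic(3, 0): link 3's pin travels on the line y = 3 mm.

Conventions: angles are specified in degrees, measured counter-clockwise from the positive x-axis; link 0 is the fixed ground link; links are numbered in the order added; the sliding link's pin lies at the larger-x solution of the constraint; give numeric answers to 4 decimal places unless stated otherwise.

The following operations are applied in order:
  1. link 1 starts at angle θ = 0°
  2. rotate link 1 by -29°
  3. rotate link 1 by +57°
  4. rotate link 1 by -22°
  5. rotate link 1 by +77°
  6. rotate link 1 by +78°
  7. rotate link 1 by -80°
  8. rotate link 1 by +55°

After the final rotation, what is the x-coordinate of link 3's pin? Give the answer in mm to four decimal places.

geometry: r = 45 mm, L = 147 mm, e = 3 mm; θ starts at 0°
rotate link 1 by -29°: θ ← 0° -29° = -29°
rotate link 1 by +57°: θ ← -29° +57° = 28°
rotate link 1 by -22°: θ ← 28° -22° = 6°
rotate link 1 by +77°: θ ← 6° +77° = 83°
rotate link 1 by +78°: θ ← 83° +78° = 161°
rotate link 1 by -80°: θ ← 161° -80° = 81°
rotate link 1 by +55°: θ ← 81° +55° = 136°
crank pin P = (r cos θ, r sin θ) = (-32.370291, 31.259627)
h = r sin θ − e = 31.259627 − 3 = 28.259627
x = r cos θ + √(L² − h²) = -32.370291 + 144.258079 = 111.887788

111.8878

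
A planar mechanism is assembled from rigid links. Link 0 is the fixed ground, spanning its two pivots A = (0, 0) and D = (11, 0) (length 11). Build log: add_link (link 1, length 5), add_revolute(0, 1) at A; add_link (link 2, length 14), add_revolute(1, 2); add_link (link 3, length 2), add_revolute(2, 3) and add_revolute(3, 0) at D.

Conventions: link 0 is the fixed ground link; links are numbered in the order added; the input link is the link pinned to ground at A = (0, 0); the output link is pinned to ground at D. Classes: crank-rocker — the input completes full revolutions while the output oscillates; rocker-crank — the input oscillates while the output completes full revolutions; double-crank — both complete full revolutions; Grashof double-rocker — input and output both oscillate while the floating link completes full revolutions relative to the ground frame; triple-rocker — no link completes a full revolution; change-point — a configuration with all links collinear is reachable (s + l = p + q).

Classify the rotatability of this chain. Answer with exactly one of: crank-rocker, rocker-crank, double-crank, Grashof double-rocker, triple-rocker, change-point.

lengths: ground=11, input=5, coupler=14, output=2
sorted: s=2 (shortest), l=14 (longest), p+q=16
s + l = 16 vs p + q = 16
s + l = p + q → change-point (collinear configuration reachable)

change-point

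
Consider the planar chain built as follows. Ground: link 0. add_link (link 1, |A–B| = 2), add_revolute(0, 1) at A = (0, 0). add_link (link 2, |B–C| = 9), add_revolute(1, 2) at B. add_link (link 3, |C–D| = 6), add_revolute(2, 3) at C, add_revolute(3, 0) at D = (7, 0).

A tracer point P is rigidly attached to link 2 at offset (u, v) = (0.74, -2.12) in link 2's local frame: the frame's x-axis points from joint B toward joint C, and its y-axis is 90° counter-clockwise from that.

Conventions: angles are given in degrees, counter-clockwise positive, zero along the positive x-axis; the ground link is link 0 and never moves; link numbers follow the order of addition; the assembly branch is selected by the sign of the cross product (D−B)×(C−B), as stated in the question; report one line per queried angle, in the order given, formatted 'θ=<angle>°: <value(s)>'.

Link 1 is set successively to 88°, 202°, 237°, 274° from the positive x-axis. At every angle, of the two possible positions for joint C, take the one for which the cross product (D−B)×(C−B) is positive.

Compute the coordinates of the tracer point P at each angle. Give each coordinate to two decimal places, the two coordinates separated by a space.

A=(0,0), D=(7.00,0)
θ=88°: B = A + 2.00·(cos88°, sin88°) = (0.0698, 1.9988)
θ=88°: |BD| = 7.2127
θ=88°: circle(B,9.00) ∩ circle(D,6.00): a=6.7258, h=5.9802
θ=88°:   candidates: C₊=(8.1895,5.8809) cross=43.133; C₋=(4.8750,-5.6111) cross=-43.133
θ=88°:   branch + wants cross > 0 → take C=(8.1895,5.8809) (cross=43.133)
θ=88°: ex = (C−B)/|BC| = (0.9022,0.4313); ey = (-0.4313,0.9022)
θ=88°: P = B + 0.74·ex + -2.12·ey = (1.6519,0.4053)
θ=202°: B = A + 2.00·(cos202°, sin202°) = (-1.8544, -0.7492)
θ=202°: |BD| = 8.8860
θ=202°: circle(B,9.00) ∩ circle(D,6.00): a=6.9751, h=5.6876
θ=202°:   candidates: C₊=(4.6163,5.5062) cross=50.540; C₋=(5.5754,-5.8284) cross=-50.540
θ=202°:   branch + wants cross > 0 → take C=(4.6163,5.5062) (cross=50.540)
θ=202°: ex = (C−B)/|BC| = (0.7190,0.6950); ey = (-0.6950,0.7190)
θ=202°: P = B + 0.74·ex + -2.12·ey = (0.1512,-1.7591)
θ=237°: B = A + 2.00·(cos237°, sin237°) = (-1.0893, -1.6773)
θ=237°: |BD| = 8.2613
θ=237°: circle(B,9.00) ∩ circle(D,6.00): a=6.8542, h=5.8327
θ=237°:   candidates: C₊=(4.4379,5.4255) cross=48.186; C₋=(6.8064,-5.9969) cross=-48.186
θ=237°:   branch + wants cross > 0 → take C=(4.4379,5.4255) (cross=48.186)
θ=237°: ex = (C−B)/|BC| = (0.6141,0.7892); ey = (-0.7892,0.6141)
θ=237°: P = B + 0.74·ex + -2.12·ey = (1.0383,-2.3953)
θ=274°: B = A + 2.00·(cos274°, sin274°) = (0.1395, -1.9951)
θ=274°: |BD| = 7.1447
θ=274°: circle(B,9.00) ∩ circle(D,6.00): a=6.7215, h=5.9851
θ=274°:   candidates: C₊=(4.9224,5.6288) cross=42.761; C₋=(8.2650,-5.8651) cross=-42.761
θ=274°:   branch + wants cross > 0 → take C=(4.9224,5.6288) (cross=42.761)
θ=274°: ex = (C−B)/|BC| = (0.5314,0.8471); ey = (-0.8471,0.5314)
θ=274°: P = B + 0.74·ex + -2.12·ey = (2.3286,-2.4949)

θ=88°: 1.65 0.41
θ=202°: 0.15 -1.76
θ=237°: 1.04 -2.40
θ=274°: 2.33 -2.49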